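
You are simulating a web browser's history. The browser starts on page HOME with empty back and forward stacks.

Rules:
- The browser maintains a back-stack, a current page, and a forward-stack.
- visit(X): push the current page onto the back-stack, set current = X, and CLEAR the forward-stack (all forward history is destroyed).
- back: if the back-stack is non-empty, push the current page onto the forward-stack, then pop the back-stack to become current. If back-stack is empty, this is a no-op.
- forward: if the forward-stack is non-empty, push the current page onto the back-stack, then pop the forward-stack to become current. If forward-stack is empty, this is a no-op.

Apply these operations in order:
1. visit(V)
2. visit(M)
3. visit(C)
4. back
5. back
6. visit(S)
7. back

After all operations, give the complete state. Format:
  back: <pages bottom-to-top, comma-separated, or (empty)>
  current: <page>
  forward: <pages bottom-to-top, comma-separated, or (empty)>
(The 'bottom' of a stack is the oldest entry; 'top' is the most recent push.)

Answer: back: HOME
current: V
forward: S

Derivation:
After 1 (visit(V)): cur=V back=1 fwd=0
After 2 (visit(M)): cur=M back=2 fwd=0
After 3 (visit(C)): cur=C back=3 fwd=0
After 4 (back): cur=M back=2 fwd=1
After 5 (back): cur=V back=1 fwd=2
After 6 (visit(S)): cur=S back=2 fwd=0
After 7 (back): cur=V back=1 fwd=1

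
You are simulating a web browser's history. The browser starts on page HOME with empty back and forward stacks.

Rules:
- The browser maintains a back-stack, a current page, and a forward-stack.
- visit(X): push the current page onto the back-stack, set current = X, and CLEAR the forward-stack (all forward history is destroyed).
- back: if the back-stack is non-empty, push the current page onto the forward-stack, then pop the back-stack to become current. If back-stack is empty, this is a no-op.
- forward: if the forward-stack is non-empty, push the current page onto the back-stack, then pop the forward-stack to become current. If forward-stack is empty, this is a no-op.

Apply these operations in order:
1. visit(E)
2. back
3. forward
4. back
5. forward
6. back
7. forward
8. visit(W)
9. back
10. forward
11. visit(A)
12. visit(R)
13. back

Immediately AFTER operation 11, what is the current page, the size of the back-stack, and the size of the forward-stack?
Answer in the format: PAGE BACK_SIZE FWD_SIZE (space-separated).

After 1 (visit(E)): cur=E back=1 fwd=0
After 2 (back): cur=HOME back=0 fwd=1
After 3 (forward): cur=E back=1 fwd=0
After 4 (back): cur=HOME back=0 fwd=1
After 5 (forward): cur=E back=1 fwd=0
After 6 (back): cur=HOME back=0 fwd=1
After 7 (forward): cur=E back=1 fwd=0
After 8 (visit(W)): cur=W back=2 fwd=0
After 9 (back): cur=E back=1 fwd=1
After 10 (forward): cur=W back=2 fwd=0
After 11 (visit(A)): cur=A back=3 fwd=0

A 3 0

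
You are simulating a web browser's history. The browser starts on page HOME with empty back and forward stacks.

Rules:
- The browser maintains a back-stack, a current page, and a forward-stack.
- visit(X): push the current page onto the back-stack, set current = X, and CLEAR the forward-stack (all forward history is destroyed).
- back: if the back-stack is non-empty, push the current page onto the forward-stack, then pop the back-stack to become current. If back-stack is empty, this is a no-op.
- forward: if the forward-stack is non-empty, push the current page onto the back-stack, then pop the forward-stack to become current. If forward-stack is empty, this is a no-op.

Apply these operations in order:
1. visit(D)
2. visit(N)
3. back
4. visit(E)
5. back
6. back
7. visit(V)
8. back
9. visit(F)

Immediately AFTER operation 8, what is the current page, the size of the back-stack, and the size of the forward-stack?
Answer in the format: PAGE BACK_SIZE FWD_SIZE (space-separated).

After 1 (visit(D)): cur=D back=1 fwd=0
After 2 (visit(N)): cur=N back=2 fwd=0
After 3 (back): cur=D back=1 fwd=1
After 4 (visit(E)): cur=E back=2 fwd=0
After 5 (back): cur=D back=1 fwd=1
After 6 (back): cur=HOME back=0 fwd=2
After 7 (visit(V)): cur=V back=1 fwd=0
After 8 (back): cur=HOME back=0 fwd=1

HOME 0 1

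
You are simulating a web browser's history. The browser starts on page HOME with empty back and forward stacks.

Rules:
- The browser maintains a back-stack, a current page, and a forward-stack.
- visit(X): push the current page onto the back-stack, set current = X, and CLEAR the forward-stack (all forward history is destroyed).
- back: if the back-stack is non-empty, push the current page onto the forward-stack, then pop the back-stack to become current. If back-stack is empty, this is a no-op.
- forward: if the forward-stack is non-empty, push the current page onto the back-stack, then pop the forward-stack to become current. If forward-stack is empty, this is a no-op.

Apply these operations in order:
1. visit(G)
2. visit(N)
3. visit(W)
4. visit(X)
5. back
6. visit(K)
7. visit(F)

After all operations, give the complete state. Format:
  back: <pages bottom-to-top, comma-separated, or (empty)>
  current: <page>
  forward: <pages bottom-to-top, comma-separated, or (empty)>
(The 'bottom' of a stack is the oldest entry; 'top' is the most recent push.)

Answer: back: HOME,G,N,W,K
current: F
forward: (empty)

Derivation:
After 1 (visit(G)): cur=G back=1 fwd=0
After 2 (visit(N)): cur=N back=2 fwd=0
After 3 (visit(W)): cur=W back=3 fwd=0
After 4 (visit(X)): cur=X back=4 fwd=0
After 5 (back): cur=W back=3 fwd=1
After 6 (visit(K)): cur=K back=4 fwd=0
After 7 (visit(F)): cur=F back=5 fwd=0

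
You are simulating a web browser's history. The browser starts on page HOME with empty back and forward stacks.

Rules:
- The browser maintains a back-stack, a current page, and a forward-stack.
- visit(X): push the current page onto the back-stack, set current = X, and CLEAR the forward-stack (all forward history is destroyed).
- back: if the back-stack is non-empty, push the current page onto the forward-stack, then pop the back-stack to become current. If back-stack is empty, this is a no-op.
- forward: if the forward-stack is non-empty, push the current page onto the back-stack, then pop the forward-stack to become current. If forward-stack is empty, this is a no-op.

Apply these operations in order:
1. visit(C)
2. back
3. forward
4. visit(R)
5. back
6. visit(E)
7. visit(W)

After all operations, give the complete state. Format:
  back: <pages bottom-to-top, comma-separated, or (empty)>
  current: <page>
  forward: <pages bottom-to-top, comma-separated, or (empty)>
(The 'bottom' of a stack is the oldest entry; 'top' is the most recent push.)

After 1 (visit(C)): cur=C back=1 fwd=0
After 2 (back): cur=HOME back=0 fwd=1
After 3 (forward): cur=C back=1 fwd=0
After 4 (visit(R)): cur=R back=2 fwd=0
After 5 (back): cur=C back=1 fwd=1
After 6 (visit(E)): cur=E back=2 fwd=0
After 7 (visit(W)): cur=W back=3 fwd=0

Answer: back: HOME,C,E
current: W
forward: (empty)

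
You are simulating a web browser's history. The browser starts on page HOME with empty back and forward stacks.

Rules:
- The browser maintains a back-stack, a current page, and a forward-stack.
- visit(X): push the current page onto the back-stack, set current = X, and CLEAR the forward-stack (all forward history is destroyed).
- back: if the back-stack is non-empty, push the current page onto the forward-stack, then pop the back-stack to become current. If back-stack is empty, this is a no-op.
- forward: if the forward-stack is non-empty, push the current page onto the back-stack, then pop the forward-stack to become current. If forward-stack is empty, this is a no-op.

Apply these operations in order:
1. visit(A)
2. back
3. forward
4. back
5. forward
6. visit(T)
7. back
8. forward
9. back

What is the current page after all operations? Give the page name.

After 1 (visit(A)): cur=A back=1 fwd=0
After 2 (back): cur=HOME back=0 fwd=1
After 3 (forward): cur=A back=1 fwd=0
After 4 (back): cur=HOME back=0 fwd=1
After 5 (forward): cur=A back=1 fwd=0
After 6 (visit(T)): cur=T back=2 fwd=0
After 7 (back): cur=A back=1 fwd=1
After 8 (forward): cur=T back=2 fwd=0
After 9 (back): cur=A back=1 fwd=1

Answer: A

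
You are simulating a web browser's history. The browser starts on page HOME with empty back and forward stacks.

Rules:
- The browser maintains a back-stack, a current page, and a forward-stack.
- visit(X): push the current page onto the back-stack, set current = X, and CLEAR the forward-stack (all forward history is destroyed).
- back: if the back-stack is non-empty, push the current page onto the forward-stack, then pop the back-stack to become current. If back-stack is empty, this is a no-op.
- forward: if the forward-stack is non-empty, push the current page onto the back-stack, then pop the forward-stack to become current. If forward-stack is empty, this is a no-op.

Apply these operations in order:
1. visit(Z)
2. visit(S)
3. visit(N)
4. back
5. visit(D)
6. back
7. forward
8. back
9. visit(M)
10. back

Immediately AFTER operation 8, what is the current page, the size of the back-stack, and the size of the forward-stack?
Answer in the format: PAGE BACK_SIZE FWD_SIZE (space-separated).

After 1 (visit(Z)): cur=Z back=1 fwd=0
After 2 (visit(S)): cur=S back=2 fwd=0
After 3 (visit(N)): cur=N back=3 fwd=0
After 4 (back): cur=S back=2 fwd=1
After 5 (visit(D)): cur=D back=3 fwd=0
After 6 (back): cur=S back=2 fwd=1
After 7 (forward): cur=D back=3 fwd=0
After 8 (back): cur=S back=2 fwd=1

S 2 1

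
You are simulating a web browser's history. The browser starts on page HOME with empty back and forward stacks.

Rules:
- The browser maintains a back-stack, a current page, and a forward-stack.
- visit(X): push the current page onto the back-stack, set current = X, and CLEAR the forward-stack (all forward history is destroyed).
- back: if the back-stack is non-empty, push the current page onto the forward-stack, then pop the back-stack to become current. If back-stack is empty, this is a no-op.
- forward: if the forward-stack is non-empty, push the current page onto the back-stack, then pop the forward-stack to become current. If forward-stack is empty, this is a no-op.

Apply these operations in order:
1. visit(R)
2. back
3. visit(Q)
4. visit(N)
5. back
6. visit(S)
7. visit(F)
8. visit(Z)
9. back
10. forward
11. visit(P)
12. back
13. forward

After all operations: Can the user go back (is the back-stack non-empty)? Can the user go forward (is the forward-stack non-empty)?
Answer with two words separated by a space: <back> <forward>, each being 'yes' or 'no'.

Answer: yes no

Derivation:
After 1 (visit(R)): cur=R back=1 fwd=0
After 2 (back): cur=HOME back=0 fwd=1
After 3 (visit(Q)): cur=Q back=1 fwd=0
After 4 (visit(N)): cur=N back=2 fwd=0
After 5 (back): cur=Q back=1 fwd=1
After 6 (visit(S)): cur=S back=2 fwd=0
After 7 (visit(F)): cur=F back=3 fwd=0
After 8 (visit(Z)): cur=Z back=4 fwd=0
After 9 (back): cur=F back=3 fwd=1
After 10 (forward): cur=Z back=4 fwd=0
After 11 (visit(P)): cur=P back=5 fwd=0
After 12 (back): cur=Z back=4 fwd=1
After 13 (forward): cur=P back=5 fwd=0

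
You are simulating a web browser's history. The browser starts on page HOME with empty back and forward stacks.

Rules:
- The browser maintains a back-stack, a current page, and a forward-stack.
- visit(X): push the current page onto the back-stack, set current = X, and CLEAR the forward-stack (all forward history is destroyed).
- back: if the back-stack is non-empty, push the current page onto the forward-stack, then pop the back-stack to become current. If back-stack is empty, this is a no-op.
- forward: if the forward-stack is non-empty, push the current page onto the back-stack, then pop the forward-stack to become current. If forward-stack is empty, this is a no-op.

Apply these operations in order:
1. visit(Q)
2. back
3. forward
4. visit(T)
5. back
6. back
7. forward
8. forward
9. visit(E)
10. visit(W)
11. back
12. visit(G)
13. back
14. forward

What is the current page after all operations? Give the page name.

After 1 (visit(Q)): cur=Q back=1 fwd=0
After 2 (back): cur=HOME back=0 fwd=1
After 3 (forward): cur=Q back=1 fwd=0
After 4 (visit(T)): cur=T back=2 fwd=0
After 5 (back): cur=Q back=1 fwd=1
After 6 (back): cur=HOME back=0 fwd=2
After 7 (forward): cur=Q back=1 fwd=1
After 8 (forward): cur=T back=2 fwd=0
After 9 (visit(E)): cur=E back=3 fwd=0
After 10 (visit(W)): cur=W back=4 fwd=0
After 11 (back): cur=E back=3 fwd=1
After 12 (visit(G)): cur=G back=4 fwd=0
After 13 (back): cur=E back=3 fwd=1
After 14 (forward): cur=G back=4 fwd=0

Answer: G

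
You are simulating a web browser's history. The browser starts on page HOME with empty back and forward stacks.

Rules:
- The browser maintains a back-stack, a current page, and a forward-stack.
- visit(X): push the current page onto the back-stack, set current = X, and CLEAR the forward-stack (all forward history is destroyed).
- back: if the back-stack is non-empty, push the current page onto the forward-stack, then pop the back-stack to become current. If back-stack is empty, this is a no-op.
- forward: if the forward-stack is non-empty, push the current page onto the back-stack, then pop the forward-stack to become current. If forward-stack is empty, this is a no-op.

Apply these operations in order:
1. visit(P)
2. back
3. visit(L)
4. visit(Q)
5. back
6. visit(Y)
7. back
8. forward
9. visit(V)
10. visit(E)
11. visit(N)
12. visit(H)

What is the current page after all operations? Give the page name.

Answer: H

Derivation:
After 1 (visit(P)): cur=P back=1 fwd=0
After 2 (back): cur=HOME back=0 fwd=1
After 3 (visit(L)): cur=L back=1 fwd=0
After 4 (visit(Q)): cur=Q back=2 fwd=0
After 5 (back): cur=L back=1 fwd=1
After 6 (visit(Y)): cur=Y back=2 fwd=0
After 7 (back): cur=L back=1 fwd=1
After 8 (forward): cur=Y back=2 fwd=0
After 9 (visit(V)): cur=V back=3 fwd=0
After 10 (visit(E)): cur=E back=4 fwd=0
After 11 (visit(N)): cur=N back=5 fwd=0
After 12 (visit(H)): cur=H back=6 fwd=0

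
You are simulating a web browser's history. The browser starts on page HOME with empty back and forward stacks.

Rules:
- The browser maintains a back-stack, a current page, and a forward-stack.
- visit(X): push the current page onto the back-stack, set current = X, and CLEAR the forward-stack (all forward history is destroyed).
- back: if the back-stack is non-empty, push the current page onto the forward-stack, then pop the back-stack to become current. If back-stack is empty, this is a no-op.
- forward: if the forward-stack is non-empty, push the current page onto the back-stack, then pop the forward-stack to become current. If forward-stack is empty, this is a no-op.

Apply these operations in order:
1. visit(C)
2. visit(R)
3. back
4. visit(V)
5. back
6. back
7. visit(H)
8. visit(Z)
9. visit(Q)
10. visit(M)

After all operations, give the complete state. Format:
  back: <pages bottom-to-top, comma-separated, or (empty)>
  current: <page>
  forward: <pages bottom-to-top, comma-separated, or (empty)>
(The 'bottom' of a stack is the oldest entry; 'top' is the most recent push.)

Answer: back: HOME,H,Z,Q
current: M
forward: (empty)

Derivation:
After 1 (visit(C)): cur=C back=1 fwd=0
After 2 (visit(R)): cur=R back=2 fwd=0
After 3 (back): cur=C back=1 fwd=1
After 4 (visit(V)): cur=V back=2 fwd=0
After 5 (back): cur=C back=1 fwd=1
After 6 (back): cur=HOME back=0 fwd=2
After 7 (visit(H)): cur=H back=1 fwd=0
After 8 (visit(Z)): cur=Z back=2 fwd=0
After 9 (visit(Q)): cur=Q back=3 fwd=0
After 10 (visit(M)): cur=M back=4 fwd=0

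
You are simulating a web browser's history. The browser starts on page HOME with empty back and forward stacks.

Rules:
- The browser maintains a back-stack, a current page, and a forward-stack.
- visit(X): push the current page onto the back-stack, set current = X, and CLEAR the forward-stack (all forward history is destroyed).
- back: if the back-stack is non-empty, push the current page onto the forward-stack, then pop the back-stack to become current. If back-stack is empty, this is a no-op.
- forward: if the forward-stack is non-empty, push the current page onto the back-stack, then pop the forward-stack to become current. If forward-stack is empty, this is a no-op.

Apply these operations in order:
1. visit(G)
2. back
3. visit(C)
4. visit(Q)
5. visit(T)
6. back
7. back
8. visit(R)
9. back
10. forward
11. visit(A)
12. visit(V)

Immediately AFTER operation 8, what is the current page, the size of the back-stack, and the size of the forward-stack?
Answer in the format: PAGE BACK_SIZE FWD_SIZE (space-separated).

After 1 (visit(G)): cur=G back=1 fwd=0
After 2 (back): cur=HOME back=0 fwd=1
After 3 (visit(C)): cur=C back=1 fwd=0
After 4 (visit(Q)): cur=Q back=2 fwd=0
After 5 (visit(T)): cur=T back=3 fwd=0
After 6 (back): cur=Q back=2 fwd=1
After 7 (back): cur=C back=1 fwd=2
After 8 (visit(R)): cur=R back=2 fwd=0

R 2 0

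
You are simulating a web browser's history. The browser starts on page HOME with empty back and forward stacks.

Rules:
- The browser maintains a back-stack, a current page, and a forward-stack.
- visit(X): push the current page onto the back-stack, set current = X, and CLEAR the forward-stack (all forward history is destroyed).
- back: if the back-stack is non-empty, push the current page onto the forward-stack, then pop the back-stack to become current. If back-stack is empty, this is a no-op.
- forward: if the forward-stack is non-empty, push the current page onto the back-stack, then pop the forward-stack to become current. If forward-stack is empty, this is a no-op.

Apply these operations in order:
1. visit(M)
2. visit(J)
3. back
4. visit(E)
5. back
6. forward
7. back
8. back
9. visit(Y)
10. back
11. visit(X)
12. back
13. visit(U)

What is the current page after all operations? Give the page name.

Answer: U

Derivation:
After 1 (visit(M)): cur=M back=1 fwd=0
After 2 (visit(J)): cur=J back=2 fwd=0
After 3 (back): cur=M back=1 fwd=1
After 4 (visit(E)): cur=E back=2 fwd=0
After 5 (back): cur=M back=1 fwd=1
After 6 (forward): cur=E back=2 fwd=0
After 7 (back): cur=M back=1 fwd=1
After 8 (back): cur=HOME back=0 fwd=2
After 9 (visit(Y)): cur=Y back=1 fwd=0
After 10 (back): cur=HOME back=0 fwd=1
After 11 (visit(X)): cur=X back=1 fwd=0
After 12 (back): cur=HOME back=0 fwd=1
After 13 (visit(U)): cur=U back=1 fwd=0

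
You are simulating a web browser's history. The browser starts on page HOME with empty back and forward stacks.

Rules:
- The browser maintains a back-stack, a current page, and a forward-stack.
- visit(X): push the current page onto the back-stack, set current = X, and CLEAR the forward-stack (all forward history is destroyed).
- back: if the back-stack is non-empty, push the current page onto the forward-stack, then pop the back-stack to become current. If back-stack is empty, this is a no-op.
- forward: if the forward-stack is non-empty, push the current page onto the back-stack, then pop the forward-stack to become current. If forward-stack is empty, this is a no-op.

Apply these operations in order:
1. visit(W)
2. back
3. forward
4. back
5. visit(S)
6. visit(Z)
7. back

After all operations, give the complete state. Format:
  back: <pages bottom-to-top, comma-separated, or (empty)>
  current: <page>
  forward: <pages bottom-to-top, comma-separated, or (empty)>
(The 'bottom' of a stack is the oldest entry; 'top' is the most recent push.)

Answer: back: HOME
current: S
forward: Z

Derivation:
After 1 (visit(W)): cur=W back=1 fwd=0
After 2 (back): cur=HOME back=0 fwd=1
After 3 (forward): cur=W back=1 fwd=0
After 4 (back): cur=HOME back=0 fwd=1
After 5 (visit(S)): cur=S back=1 fwd=0
After 6 (visit(Z)): cur=Z back=2 fwd=0
After 7 (back): cur=S back=1 fwd=1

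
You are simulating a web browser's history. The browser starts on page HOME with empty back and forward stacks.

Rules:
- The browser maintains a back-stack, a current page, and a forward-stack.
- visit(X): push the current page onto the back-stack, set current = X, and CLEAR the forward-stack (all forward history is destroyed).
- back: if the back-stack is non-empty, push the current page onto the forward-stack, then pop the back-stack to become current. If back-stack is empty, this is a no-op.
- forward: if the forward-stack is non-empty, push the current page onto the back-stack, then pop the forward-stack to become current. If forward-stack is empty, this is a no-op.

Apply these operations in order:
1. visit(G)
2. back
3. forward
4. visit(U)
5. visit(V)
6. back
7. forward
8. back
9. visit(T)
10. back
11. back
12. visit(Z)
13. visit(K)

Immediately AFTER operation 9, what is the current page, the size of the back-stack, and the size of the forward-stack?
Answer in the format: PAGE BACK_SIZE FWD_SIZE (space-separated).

After 1 (visit(G)): cur=G back=1 fwd=0
After 2 (back): cur=HOME back=0 fwd=1
After 3 (forward): cur=G back=1 fwd=0
After 4 (visit(U)): cur=U back=2 fwd=0
After 5 (visit(V)): cur=V back=3 fwd=0
After 6 (back): cur=U back=2 fwd=1
After 7 (forward): cur=V back=3 fwd=0
After 8 (back): cur=U back=2 fwd=1
After 9 (visit(T)): cur=T back=3 fwd=0

T 3 0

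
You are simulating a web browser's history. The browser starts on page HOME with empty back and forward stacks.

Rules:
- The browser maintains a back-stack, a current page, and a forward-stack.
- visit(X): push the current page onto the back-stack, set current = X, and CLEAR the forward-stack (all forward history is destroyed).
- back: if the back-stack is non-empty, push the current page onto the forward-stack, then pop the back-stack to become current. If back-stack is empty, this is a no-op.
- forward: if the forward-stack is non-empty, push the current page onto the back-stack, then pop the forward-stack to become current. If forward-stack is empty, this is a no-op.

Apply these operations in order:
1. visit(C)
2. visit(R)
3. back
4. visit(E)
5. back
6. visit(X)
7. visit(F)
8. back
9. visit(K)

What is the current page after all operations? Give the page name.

After 1 (visit(C)): cur=C back=1 fwd=0
After 2 (visit(R)): cur=R back=2 fwd=0
After 3 (back): cur=C back=1 fwd=1
After 4 (visit(E)): cur=E back=2 fwd=0
After 5 (back): cur=C back=1 fwd=1
After 6 (visit(X)): cur=X back=2 fwd=0
After 7 (visit(F)): cur=F back=3 fwd=0
After 8 (back): cur=X back=2 fwd=1
After 9 (visit(K)): cur=K back=3 fwd=0

Answer: K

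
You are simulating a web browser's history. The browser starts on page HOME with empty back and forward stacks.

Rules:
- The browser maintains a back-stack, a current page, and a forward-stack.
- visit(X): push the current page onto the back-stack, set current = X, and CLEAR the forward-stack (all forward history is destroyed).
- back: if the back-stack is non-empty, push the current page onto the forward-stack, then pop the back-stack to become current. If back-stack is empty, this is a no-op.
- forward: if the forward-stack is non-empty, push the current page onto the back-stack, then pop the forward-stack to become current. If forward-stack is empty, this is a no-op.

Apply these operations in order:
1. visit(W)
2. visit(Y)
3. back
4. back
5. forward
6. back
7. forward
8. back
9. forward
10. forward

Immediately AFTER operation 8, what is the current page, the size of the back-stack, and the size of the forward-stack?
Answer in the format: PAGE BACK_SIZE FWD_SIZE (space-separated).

After 1 (visit(W)): cur=W back=1 fwd=0
After 2 (visit(Y)): cur=Y back=2 fwd=0
After 3 (back): cur=W back=1 fwd=1
After 4 (back): cur=HOME back=0 fwd=2
After 5 (forward): cur=W back=1 fwd=1
After 6 (back): cur=HOME back=0 fwd=2
After 7 (forward): cur=W back=1 fwd=1
After 8 (back): cur=HOME back=0 fwd=2

HOME 0 2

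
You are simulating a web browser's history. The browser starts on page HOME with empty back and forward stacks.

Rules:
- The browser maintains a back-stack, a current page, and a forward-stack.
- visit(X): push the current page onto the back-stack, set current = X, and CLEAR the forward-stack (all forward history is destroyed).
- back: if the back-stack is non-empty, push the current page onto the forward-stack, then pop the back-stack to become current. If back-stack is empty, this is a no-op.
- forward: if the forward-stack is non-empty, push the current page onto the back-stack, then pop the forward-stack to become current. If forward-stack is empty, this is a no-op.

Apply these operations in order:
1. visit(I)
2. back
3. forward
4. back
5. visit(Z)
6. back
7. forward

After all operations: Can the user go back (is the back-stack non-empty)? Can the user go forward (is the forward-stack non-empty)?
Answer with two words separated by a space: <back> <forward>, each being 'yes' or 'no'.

Answer: yes no

Derivation:
After 1 (visit(I)): cur=I back=1 fwd=0
After 2 (back): cur=HOME back=0 fwd=1
After 3 (forward): cur=I back=1 fwd=0
After 4 (back): cur=HOME back=0 fwd=1
After 5 (visit(Z)): cur=Z back=1 fwd=0
After 6 (back): cur=HOME back=0 fwd=1
After 7 (forward): cur=Z back=1 fwd=0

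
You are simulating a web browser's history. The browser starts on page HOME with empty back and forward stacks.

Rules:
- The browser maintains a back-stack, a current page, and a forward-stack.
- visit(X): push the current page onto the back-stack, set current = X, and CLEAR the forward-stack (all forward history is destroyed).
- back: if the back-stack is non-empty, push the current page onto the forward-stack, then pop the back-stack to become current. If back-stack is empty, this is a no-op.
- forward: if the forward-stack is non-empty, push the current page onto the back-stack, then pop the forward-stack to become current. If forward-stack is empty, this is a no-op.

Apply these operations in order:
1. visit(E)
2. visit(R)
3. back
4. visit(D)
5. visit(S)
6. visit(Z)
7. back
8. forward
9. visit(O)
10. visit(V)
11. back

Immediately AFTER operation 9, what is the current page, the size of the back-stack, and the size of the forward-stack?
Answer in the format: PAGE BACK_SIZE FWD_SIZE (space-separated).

After 1 (visit(E)): cur=E back=1 fwd=0
After 2 (visit(R)): cur=R back=2 fwd=0
After 3 (back): cur=E back=1 fwd=1
After 4 (visit(D)): cur=D back=2 fwd=0
After 5 (visit(S)): cur=S back=3 fwd=0
After 6 (visit(Z)): cur=Z back=4 fwd=0
After 7 (back): cur=S back=3 fwd=1
After 8 (forward): cur=Z back=4 fwd=0
After 9 (visit(O)): cur=O back=5 fwd=0

O 5 0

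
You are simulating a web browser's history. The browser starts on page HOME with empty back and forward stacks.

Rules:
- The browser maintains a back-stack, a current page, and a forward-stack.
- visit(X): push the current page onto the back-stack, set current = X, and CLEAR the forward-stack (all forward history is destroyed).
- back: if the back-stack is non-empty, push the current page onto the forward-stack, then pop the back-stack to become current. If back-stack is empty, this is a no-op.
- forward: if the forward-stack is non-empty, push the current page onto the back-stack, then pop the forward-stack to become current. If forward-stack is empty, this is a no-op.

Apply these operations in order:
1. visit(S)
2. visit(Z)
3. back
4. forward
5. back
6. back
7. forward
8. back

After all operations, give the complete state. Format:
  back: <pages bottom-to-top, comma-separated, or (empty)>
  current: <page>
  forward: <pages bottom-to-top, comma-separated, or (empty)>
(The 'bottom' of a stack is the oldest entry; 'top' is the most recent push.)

Answer: back: (empty)
current: HOME
forward: Z,S

Derivation:
After 1 (visit(S)): cur=S back=1 fwd=0
After 2 (visit(Z)): cur=Z back=2 fwd=0
After 3 (back): cur=S back=1 fwd=1
After 4 (forward): cur=Z back=2 fwd=0
After 5 (back): cur=S back=1 fwd=1
After 6 (back): cur=HOME back=0 fwd=2
After 7 (forward): cur=S back=1 fwd=1
After 8 (back): cur=HOME back=0 fwd=2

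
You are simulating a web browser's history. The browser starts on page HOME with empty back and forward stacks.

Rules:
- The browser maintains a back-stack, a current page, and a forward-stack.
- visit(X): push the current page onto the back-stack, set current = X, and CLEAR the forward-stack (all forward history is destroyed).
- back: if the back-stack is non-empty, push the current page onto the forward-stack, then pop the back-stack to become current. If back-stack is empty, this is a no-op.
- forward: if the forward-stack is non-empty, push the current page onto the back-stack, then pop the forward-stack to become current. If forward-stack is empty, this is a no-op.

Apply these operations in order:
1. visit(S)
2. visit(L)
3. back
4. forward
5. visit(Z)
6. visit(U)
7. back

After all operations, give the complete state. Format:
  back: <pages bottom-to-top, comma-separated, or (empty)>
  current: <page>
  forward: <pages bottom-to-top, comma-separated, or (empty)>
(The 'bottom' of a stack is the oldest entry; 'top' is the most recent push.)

Answer: back: HOME,S,L
current: Z
forward: U

Derivation:
After 1 (visit(S)): cur=S back=1 fwd=0
After 2 (visit(L)): cur=L back=2 fwd=0
After 3 (back): cur=S back=1 fwd=1
After 4 (forward): cur=L back=2 fwd=0
After 5 (visit(Z)): cur=Z back=3 fwd=0
After 6 (visit(U)): cur=U back=4 fwd=0
After 7 (back): cur=Z back=3 fwd=1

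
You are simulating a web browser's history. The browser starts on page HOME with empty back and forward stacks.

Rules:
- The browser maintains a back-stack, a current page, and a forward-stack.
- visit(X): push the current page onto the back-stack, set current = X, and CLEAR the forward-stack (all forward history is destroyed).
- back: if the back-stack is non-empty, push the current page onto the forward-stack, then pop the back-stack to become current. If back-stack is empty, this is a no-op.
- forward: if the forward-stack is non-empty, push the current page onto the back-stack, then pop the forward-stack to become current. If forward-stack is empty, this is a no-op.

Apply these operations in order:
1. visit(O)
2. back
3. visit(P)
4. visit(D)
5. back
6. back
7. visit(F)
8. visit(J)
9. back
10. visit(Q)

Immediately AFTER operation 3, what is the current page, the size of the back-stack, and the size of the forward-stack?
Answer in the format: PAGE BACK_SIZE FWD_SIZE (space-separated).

After 1 (visit(O)): cur=O back=1 fwd=0
After 2 (back): cur=HOME back=0 fwd=1
After 3 (visit(P)): cur=P back=1 fwd=0

P 1 0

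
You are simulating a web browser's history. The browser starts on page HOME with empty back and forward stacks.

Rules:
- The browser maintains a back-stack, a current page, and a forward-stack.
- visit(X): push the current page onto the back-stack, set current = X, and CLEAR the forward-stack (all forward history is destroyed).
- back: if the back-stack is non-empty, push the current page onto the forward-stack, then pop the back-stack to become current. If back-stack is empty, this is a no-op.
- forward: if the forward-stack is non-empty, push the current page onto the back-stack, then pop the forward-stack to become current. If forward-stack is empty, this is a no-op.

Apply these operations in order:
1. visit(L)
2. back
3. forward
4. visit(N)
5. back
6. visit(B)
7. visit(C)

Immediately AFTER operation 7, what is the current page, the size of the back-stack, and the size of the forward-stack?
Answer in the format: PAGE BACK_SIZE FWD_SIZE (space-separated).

After 1 (visit(L)): cur=L back=1 fwd=0
After 2 (back): cur=HOME back=0 fwd=1
After 3 (forward): cur=L back=1 fwd=0
After 4 (visit(N)): cur=N back=2 fwd=0
After 5 (back): cur=L back=1 fwd=1
After 6 (visit(B)): cur=B back=2 fwd=0
After 7 (visit(C)): cur=C back=3 fwd=0

C 3 0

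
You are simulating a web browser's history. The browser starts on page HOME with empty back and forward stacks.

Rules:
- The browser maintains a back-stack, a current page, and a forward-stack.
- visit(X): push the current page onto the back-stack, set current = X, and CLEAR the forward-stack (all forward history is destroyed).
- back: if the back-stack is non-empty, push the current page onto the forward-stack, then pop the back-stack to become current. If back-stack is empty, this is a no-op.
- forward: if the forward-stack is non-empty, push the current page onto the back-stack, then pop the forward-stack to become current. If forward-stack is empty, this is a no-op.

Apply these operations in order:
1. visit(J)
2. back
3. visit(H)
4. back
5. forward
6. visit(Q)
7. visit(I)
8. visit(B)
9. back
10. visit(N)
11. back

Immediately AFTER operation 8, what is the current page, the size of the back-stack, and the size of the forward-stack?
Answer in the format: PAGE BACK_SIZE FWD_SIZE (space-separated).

After 1 (visit(J)): cur=J back=1 fwd=0
After 2 (back): cur=HOME back=0 fwd=1
After 3 (visit(H)): cur=H back=1 fwd=0
After 4 (back): cur=HOME back=0 fwd=1
After 5 (forward): cur=H back=1 fwd=0
After 6 (visit(Q)): cur=Q back=2 fwd=0
After 7 (visit(I)): cur=I back=3 fwd=0
After 8 (visit(B)): cur=B back=4 fwd=0

B 4 0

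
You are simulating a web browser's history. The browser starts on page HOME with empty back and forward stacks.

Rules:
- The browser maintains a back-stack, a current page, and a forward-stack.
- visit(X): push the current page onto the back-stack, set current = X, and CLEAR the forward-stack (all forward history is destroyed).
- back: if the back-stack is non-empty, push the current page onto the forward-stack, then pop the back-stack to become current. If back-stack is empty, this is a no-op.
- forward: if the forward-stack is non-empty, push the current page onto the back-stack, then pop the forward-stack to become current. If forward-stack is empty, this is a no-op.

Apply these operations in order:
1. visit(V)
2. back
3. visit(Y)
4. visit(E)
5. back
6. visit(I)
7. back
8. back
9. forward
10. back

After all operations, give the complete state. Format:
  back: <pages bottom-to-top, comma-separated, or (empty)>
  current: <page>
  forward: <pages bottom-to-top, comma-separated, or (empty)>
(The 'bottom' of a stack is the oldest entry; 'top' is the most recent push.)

Answer: back: (empty)
current: HOME
forward: I,Y

Derivation:
After 1 (visit(V)): cur=V back=1 fwd=0
After 2 (back): cur=HOME back=0 fwd=1
After 3 (visit(Y)): cur=Y back=1 fwd=0
After 4 (visit(E)): cur=E back=2 fwd=0
After 5 (back): cur=Y back=1 fwd=1
After 6 (visit(I)): cur=I back=2 fwd=0
After 7 (back): cur=Y back=1 fwd=1
After 8 (back): cur=HOME back=0 fwd=2
After 9 (forward): cur=Y back=1 fwd=1
After 10 (back): cur=HOME back=0 fwd=2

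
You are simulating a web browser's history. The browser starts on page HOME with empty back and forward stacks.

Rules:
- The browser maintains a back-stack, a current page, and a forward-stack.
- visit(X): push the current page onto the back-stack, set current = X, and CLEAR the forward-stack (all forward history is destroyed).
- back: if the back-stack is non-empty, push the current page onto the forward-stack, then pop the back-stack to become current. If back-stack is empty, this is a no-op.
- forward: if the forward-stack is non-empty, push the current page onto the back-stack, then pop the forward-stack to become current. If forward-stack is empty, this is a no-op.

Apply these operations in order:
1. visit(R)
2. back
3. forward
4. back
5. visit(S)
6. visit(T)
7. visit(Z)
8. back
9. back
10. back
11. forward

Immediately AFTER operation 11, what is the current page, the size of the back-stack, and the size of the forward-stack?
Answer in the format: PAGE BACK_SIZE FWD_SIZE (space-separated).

After 1 (visit(R)): cur=R back=1 fwd=0
After 2 (back): cur=HOME back=0 fwd=1
After 3 (forward): cur=R back=1 fwd=0
After 4 (back): cur=HOME back=0 fwd=1
After 5 (visit(S)): cur=S back=1 fwd=0
After 6 (visit(T)): cur=T back=2 fwd=0
After 7 (visit(Z)): cur=Z back=3 fwd=0
After 8 (back): cur=T back=2 fwd=1
After 9 (back): cur=S back=1 fwd=2
After 10 (back): cur=HOME back=0 fwd=3
After 11 (forward): cur=S back=1 fwd=2

S 1 2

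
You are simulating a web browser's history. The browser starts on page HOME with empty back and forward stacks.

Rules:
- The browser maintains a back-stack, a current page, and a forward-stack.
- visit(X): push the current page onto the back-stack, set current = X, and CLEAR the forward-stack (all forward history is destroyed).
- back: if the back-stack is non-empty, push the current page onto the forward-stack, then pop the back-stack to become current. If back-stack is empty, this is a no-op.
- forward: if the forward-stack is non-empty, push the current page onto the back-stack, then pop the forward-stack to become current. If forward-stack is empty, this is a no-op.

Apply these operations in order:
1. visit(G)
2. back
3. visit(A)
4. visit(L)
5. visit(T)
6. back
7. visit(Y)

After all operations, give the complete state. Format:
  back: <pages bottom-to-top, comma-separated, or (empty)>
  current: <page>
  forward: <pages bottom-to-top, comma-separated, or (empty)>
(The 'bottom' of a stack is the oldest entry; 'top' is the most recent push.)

Answer: back: HOME,A,L
current: Y
forward: (empty)

Derivation:
After 1 (visit(G)): cur=G back=1 fwd=0
After 2 (back): cur=HOME back=0 fwd=1
After 3 (visit(A)): cur=A back=1 fwd=0
After 4 (visit(L)): cur=L back=2 fwd=0
After 5 (visit(T)): cur=T back=3 fwd=0
After 6 (back): cur=L back=2 fwd=1
After 7 (visit(Y)): cur=Y back=3 fwd=0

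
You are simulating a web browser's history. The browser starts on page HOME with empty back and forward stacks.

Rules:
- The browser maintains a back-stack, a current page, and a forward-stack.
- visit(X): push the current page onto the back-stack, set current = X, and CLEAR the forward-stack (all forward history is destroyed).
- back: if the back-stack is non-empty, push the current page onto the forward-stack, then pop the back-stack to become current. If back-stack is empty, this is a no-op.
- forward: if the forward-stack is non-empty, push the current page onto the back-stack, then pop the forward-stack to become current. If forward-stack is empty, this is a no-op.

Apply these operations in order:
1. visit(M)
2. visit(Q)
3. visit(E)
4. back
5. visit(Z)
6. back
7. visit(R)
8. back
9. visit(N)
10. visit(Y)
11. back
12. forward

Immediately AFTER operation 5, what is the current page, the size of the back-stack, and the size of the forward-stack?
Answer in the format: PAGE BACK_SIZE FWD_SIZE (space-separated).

After 1 (visit(M)): cur=M back=1 fwd=0
After 2 (visit(Q)): cur=Q back=2 fwd=0
After 3 (visit(E)): cur=E back=3 fwd=0
After 4 (back): cur=Q back=2 fwd=1
After 5 (visit(Z)): cur=Z back=3 fwd=0

Z 3 0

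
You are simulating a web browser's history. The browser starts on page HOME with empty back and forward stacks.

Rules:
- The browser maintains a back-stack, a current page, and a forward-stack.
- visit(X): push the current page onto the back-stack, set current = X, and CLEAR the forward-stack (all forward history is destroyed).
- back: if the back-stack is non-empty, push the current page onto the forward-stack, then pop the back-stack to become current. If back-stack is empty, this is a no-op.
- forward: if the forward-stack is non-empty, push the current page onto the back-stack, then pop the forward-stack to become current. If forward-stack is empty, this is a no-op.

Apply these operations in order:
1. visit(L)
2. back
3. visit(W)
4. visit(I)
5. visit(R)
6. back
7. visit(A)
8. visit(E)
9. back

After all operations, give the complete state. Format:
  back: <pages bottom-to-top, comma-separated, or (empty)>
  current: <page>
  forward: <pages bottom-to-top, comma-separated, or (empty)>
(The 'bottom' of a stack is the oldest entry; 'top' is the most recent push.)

Answer: back: HOME,W,I
current: A
forward: E

Derivation:
After 1 (visit(L)): cur=L back=1 fwd=0
After 2 (back): cur=HOME back=0 fwd=1
After 3 (visit(W)): cur=W back=1 fwd=0
After 4 (visit(I)): cur=I back=2 fwd=0
After 5 (visit(R)): cur=R back=3 fwd=0
After 6 (back): cur=I back=2 fwd=1
After 7 (visit(A)): cur=A back=3 fwd=0
After 8 (visit(E)): cur=E back=4 fwd=0
After 9 (back): cur=A back=3 fwd=1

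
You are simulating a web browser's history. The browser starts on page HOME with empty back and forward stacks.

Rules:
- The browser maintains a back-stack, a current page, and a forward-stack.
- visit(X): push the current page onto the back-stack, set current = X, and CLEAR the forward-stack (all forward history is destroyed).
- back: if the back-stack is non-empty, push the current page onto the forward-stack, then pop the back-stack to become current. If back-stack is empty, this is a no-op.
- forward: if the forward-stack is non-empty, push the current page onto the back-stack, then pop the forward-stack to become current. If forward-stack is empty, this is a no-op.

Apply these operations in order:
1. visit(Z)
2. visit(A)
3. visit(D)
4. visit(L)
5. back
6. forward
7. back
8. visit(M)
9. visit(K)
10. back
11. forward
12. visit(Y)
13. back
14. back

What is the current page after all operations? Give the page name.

After 1 (visit(Z)): cur=Z back=1 fwd=0
After 2 (visit(A)): cur=A back=2 fwd=0
After 3 (visit(D)): cur=D back=3 fwd=0
After 4 (visit(L)): cur=L back=4 fwd=0
After 5 (back): cur=D back=3 fwd=1
After 6 (forward): cur=L back=4 fwd=0
After 7 (back): cur=D back=3 fwd=1
After 8 (visit(M)): cur=M back=4 fwd=0
After 9 (visit(K)): cur=K back=5 fwd=0
After 10 (back): cur=M back=4 fwd=1
After 11 (forward): cur=K back=5 fwd=0
After 12 (visit(Y)): cur=Y back=6 fwd=0
After 13 (back): cur=K back=5 fwd=1
After 14 (back): cur=M back=4 fwd=2

Answer: M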